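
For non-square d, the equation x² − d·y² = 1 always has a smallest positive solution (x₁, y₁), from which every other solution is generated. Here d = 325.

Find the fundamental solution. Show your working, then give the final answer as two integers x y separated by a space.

649 36

√325 → a₀=18, period (36); ℓ=1 odd so k=1
i=0: a=18 ⇒ p=18, q=1
i=1: a=36 ⇒ p=649, q=36
(x₁, y₁) = (649, 36);  649² − 325·36² = 1 ✓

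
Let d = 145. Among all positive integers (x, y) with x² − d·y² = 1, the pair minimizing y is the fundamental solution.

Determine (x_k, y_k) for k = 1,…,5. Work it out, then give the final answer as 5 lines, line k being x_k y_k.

289 24
167041 13872
96549409 8017992
55805391361 4634385504
32255419657249 2678666803320

√145 → a₀=12, period (24); ℓ=1 odd so k=1
i=0: a=12 ⇒ p=12, q=1
i=1: a=24 ⇒ p=289, q=24
→ (289, 24).  Check: 289²=83521, 145·24²=83520, difference 1.
n=2: (289,24)∘(289,24) = (289·289+145·24·24, 289·24+24·289) = (167041,13872)
n=3: (167041,13872)∘(289,24) = (289·167041+145·24·13872, 289·13872+24·167041) = (96549409,8017992)
n=4: (96549409,8017992)∘(289,24) = (289·96549409+145·24·8017992, 289·8017992+24·96549409) = (55805391361,4634385504)
n=5: (55805391361,4634385504)∘(289,24) = (289·55805391361+145·24·4634385504, 289·4634385504+24·55805391361) = (32255419657249,2678666803320)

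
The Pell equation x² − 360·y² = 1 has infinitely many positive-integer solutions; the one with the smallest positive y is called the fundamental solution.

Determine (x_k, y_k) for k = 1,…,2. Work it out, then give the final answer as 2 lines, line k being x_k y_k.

19 1
721 38

√360 → a₀=18, period (1,36); ℓ=2 even so k=1
i=0: a=18 ⇒ p=18, q=1
i=1: a=1 ⇒ p=19, q=1
fundamental: x₁=19, y₁=1  (since 361 − 360·1 = 1)
n=2: (19,1)∘(19,1) = (19·19+360·1·1, 19·1+1·19) = (721,38)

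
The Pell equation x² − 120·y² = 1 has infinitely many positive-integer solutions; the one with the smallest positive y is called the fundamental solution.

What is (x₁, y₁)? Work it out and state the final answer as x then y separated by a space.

11 1

[10; 1,20] for √120; ℓ=2 ⇒ convergent index 1
step 0: (10, 1)  from 10·(1,0) + (0,1)
step 1: (11, 1)  from 1·(10,1) + (1,0)
(x₁, y₁) = (11, 1);  11² − 120·1² = 1 ✓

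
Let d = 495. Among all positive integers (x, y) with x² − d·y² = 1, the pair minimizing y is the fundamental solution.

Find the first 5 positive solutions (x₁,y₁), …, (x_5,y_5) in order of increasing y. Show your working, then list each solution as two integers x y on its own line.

d=495: √d = [22; 4,44] (ℓ=2, even), read p_1/q_1
k=0  a_k=22  p_k/q_k = 22/1
k=1  a_k=4  p_k/q_k = 89/4
fundamental: x₁=89, y₁=4  (since 7921 − 495·16 = 1)
k=2:  x_2 = 89·89+495·4·4 = 15841,  y_2 = 89·4+4·89 = 712
k=3:  x_3 = 89·15841+495·4·712 = 2819609,  y_3 = 89·712+4·15841 = 126732
k=4:  x_4 = 89·2819609+495·4·126732 = 501874561,  y_4 = 89·126732+4·2819609 = 22557584
k=5:  x_5 = 89·501874561+495·4·22557584 = 89330852249,  y_5 = 89·22557584+4·501874561 = 4015123220

89 4
15841 712
2819609 126732
501874561 22557584
89330852249 4015123220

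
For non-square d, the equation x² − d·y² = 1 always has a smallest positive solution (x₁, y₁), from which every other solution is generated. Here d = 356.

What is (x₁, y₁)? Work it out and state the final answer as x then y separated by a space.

500001 26500

√356 → a₀=18, period (1,6,1,1,2,…,6,1,36); ℓ=14 even so k=13
step 0: (18, 1)  from 18·(1,0) + (0,1)
…
step 2: (132, 7)  from 6·(19,1) + (18,1)
…
step 8: (9717, 515)  from 1·(8717,462) + (1000,53)
step 9: (28151, 1492)  from 2·(9717,515) + (8717,462)
step 10: (37868, 2007)  from 1·(28151,1492) + (9717,515)
step 11: (66019, 3499)  from 1·(37868,2007) + (28151,1492)
step 12: (433982, 23001)  from 6·(66019,3499) + (37868,2007)
step 13: (500001, 26500)  from 1·(433982,23001) + (66019,3499)
(x₁, y₁) = (500001, 26500);  500001² − 356·26500² = 1 ✓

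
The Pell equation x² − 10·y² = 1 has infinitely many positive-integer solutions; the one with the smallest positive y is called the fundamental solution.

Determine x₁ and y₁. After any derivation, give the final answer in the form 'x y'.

19 6

√10 = [3; 6, …], period ℓ=1 (odd) → k=1
i=0: a=3 ⇒ p=3, q=1
i=1: a=6 ⇒ p=19, q=6
(x₁, y₁) = (19, 6);  19² − 10·6² = 1 ✓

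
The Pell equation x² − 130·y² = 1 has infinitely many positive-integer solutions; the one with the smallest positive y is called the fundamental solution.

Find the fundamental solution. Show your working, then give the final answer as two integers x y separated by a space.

6499 570

√130 = [11; 2,2,22, …], period ℓ=3 (odd) → k=5
i=0: a=11 ⇒ p=11, q=1
i=1: a=2 ⇒ p=23, q=2
i=2: a=2 ⇒ p=57, q=5
i=3: a=22 ⇒ p=1277, q=112
i=4: a=2 ⇒ p=2611, q=229
i=5: a=2 ⇒ p=6499, q=570
→ (6499, 570).  Check: 6499²=42237001, 130·570²=42237000, difference 1.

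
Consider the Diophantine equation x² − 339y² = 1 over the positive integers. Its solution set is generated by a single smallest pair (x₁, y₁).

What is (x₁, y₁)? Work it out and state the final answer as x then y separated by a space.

√339 → a₀=18, period (2,2,2,1,17,1,2,2,2,36); ℓ=10 even so k=9
a_0=18:  p_0=18·1+0=18,  q_0=18·0+1=1
a_1=2:  p_1=2·18+1=37,  q_1=2·1+0=2
a_2=2:  p_2=2·37+18=92,  q_2=2·2+1=5
a_3=2:  p_3=2·92+37=221,  q_3=2·5+2=12
a_4=1:  p_4=1·221+92=313,  q_4=1·12+5=17
a_5=17:  p_5=17·313+221=5542,  q_5=17·17+12=301
a_6=1:  p_6=1·5542+313=5855,  q_6=1·301+17=318
a_7=2:  p_7=2·5855+5542=17252,  q_7=2·318+301=937
a_8=2:  p_8=2·17252+5855=40359,  q_8=2·937+318=2192
a_9=2:  p_9=2·40359+17252=97970,  q_9=2·2192+937=5321
fundamental: x₁=97970, y₁=5321  (since 9598120900 − 339·28313041 = 1)

97970 5321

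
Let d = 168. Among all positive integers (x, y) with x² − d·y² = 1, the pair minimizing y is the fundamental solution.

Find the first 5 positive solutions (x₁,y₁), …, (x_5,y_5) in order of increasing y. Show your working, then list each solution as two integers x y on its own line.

d=168: √d = [12; 1,24] (ℓ=2, even), read p_1/q_1
i=0: a=12 ⇒ p=12, q=1
i=1: a=1 ⇒ p=13, q=1
fundamental: x₁=13, y₁=1  (since 169 − 168·1 = 1)
(13+1√168)^2 = 337 + 26√168
(13+1√168)^3 = 8749 + 675√168
(13+1√168)^4 = 227137 + 17524√168
(13+1√168)^5 = 5896813 + 454949√168

13 1
337 26
8749 675
227137 17524
5896813 454949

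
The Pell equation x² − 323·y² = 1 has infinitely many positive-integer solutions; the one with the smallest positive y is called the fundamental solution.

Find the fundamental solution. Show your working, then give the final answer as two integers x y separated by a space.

√323 → a₀=17, period (1,34); ℓ=2 even so k=1
step 0: (17, 1)  from 17·(1,0) + (0,1)
step 1: (18, 1)  from 1·(17,1) + (1,0)
fundamental: x₁=18, y₁=1  (since 324 − 323·1 = 1)

18 1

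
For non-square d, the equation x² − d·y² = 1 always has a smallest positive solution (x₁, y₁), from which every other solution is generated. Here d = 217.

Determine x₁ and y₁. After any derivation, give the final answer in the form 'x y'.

3844063 260952

√217 = [14; 1,2,1,2,1,…,2,1,28, …], period ℓ=16 (even) → k=15
step 0: (14, 1)  from 14·(1,0) + (0,1)
step 1: (15, 1)  from 1·(14,1) + (1,0)
…
step 3: (59, 4)  from 1·(44,3) + (15,1)
step 4: (162, 11)  from 2·(59,4) + (44,3)
step 5: (221, 15)  from 1·(162,11) + (59,4)
…
step 9: (139163, 9447)  from 9·(15055,1022) + (3668,249)
…
step 12: (740980, 50301)  from 2·(293381,19916) + (154218,10469)
…
step 14: (2809702, 190735)  from 2·(1034361,70217) + (740980,50301)
step 15: (3844063, 260952)  from 1·(2809702,190735) + (1034361,70217)
fundamental: x₁=3844063, y₁=260952  (since 14776820347969 − 217·68095946304 = 1)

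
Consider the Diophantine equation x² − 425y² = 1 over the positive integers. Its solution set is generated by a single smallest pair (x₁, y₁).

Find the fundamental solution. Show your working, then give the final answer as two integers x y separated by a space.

143649 6968

[20; 1,1,1,1,1,1,40] for √425; ℓ=7 ⇒ convergent index 13
step 0: (20, 1)  from 20·(1,0) + (0,1)
step 1: (21, 1)  from 1·(20,1) + (1,0)
step 2: (41, 2)  from 1·(21,1) + (20,1)
step 3: (62, 3)  from 1·(41,2) + (21,1)
step 4: (103, 5)  from 1·(62,3) + (41,2)
step 5: (165, 8)  from 1·(103,5) + (62,3)
step 6: (268, 13)  from 1·(165,8) + (103,5)
step 7: (10885, 528)  from 40·(268,13) + (165,8)
step 8: (11153, 541)  from 1·(10885,528) + (268,13)
step 9: (22038, 1069)  from 1·(11153,541) + (10885,528)
…
step 11: (55229, 2679)  from 1·(33191,1610) + (22038,1069)
step 12: (88420, 4289)  from 1·(55229,2679) + (33191,1610)
step 13: (143649, 6968)  from 1·(88420,4289) + (55229,2679)
(x₁, y₁) = (143649, 6968);  143649² − 425·6968² = 1 ✓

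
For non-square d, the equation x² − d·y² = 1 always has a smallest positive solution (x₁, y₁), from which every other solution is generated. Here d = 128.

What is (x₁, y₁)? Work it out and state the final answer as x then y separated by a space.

√128 → a₀=11, period (3,5,3,22); ℓ=4 even so k=3
step 0: (11, 1)  from 11·(1,0) + (0,1)
…
step 2: (181, 16)  from 5·(34,3) + (11,1)
step 3: (577, 51)  from 3·(181,16) + (34,3)
fundamental: x₁=577, y₁=51  (since 332929 − 128·2601 = 1)

577 51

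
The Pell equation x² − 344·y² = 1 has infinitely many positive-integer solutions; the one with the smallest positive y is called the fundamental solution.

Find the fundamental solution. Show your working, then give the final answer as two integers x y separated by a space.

10405 561

√344 → a₀=18, period (1,1,4,1,3,1,4,1,1,36); ℓ=10 even so k=9
a_0=18:  p_0=18·1+0=18,  q_0=18·0+1=1
…
a_2=1:  p_2=1·19+18=37,  q_2=1·1+1=2
a_3=4:  p_3=4·37+19=167,  q_3=4·2+1=9
…
a_5=3:  p_5=3·204+167=779,  q_5=3·11+9=42
…
a_7=4:  p_7=4·983+779=4711,  q_7=4·53+42=254
a_8=1:  p_8=1·4711+983=5694,  q_8=1·254+53=307
a_9=1:  p_9=1·5694+4711=10405,  q_9=1·307+254=561
fundamental: x₁=10405, y₁=561  (since 108264025 − 344·314721 = 1)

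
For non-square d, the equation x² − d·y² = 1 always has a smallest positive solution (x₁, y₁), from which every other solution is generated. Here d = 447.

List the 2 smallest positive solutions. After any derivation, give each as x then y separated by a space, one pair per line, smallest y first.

148 7
43807 2072

√447 = [21; 7,42, …], period ℓ=2 (even) → k=1
i=0: a=21 ⇒ p=21, q=1
i=1: a=7 ⇒ p=148, q=7
(x₁, y₁) = (148, 7);  148² − 447·7² = 1 ✓
(148+7√447)^2 = 43807 + 2072√447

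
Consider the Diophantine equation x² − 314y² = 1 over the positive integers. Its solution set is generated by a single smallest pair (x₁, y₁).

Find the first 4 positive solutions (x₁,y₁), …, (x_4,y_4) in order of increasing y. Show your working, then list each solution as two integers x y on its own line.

√314 = [17; 1,2,1,1,2,1,34, …], period ℓ=7 (odd) → k=13
step 0: (17, 1)  from 17·(1,0) + (0,1)
…
step 5: (319, 18)  from 2·(124,7) + (71,4)
…
step 10: (62853, 3547)  from 1·(47029,2654) + (15824,893)
…
step 12: (282617, 15949)  from 2·(109882,6201) + (62853,3547)
step 13: (392499, 22150)  from 1·(282617,15949) + (109882,6201)
→ (392499, 22150).  Check: 392499²=154055465001, 314·22150²=154055465000, difference 1.
(392499+22150√314)^2 = 308110930001 + 17387705700√314
(392499+22150√314)^3 = 241866463828532499 + 13649314199066450√314
(392499+22150√314)^4 = 189864690372162243720001 + 10714684347621377411400√314

392499 22150
308110930001 17387705700
241866463828532499 13649314199066450
189864690372162243720001 10714684347621377411400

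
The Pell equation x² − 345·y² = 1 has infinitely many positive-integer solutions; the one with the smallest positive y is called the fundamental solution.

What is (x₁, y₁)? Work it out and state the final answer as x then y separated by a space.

6761 364

√345 → a₀=18, period (1,1,2,1,6,1,2,1,1,36); ℓ=10 even so k=9
step 0: (18, 1)  from 18·(1,0) + (0,1)
…
step 2: (37, 2)  from 1·(19,1) + (18,1)
…
step 4: (130, 7)  from 1·(93,5) + (37,2)
step 5: (873, 47)  from 6·(130,7) + (93,5)
step 6: (1003, 54)  from 1·(873,47) + (130,7)
step 7: (2879, 155)  from 2·(1003,54) + (873,47)
step 8: (3882, 209)  from 1·(2879,155) + (1003,54)
step 9: (6761, 364)  from 1·(3882,209) + (2879,155)
→ (6761, 364).  Check: 6761²=45711121, 345·364²=45711120, difference 1.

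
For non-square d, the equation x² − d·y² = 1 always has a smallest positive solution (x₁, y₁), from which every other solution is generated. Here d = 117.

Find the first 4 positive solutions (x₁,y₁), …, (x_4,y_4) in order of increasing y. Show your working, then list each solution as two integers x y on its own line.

649 60
842401 77880
1093435849 101088180
1419278889601 131212379760

[10; 1,4,2,4,1,20] for √117; ℓ=6 ⇒ convergent index 5
k=0  a_k=10  p_k/q_k = 10/1
k=1  a_k=1  p_k/q_k = 11/1
k=2  a_k=4  p_k/q_k = 54/5
k=3  a_k=2  p_k/q_k = 119/11
k=4  a_k=4  p_k/q_k = 530/49
k=5  a_k=1  p_k/q_k = 649/60
(x₁, y₁) = (649, 60);  649² − 117·60² = 1 ✓
(649+60√117)^2 = 842401 + 77880√117
(649+60√117)^3 = 1093435849 + 101088180√117
(649+60√117)^4 = 1419278889601 + 131212379760√117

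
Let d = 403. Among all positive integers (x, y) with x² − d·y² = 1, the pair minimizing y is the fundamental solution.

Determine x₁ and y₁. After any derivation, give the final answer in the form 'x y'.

√403 → a₀=20, period (13,2,1,3,1,3,1,2,13,40); ℓ=10 even so k=9
a_0=20:  p_0=20·1+0=20,  q_0=20·0+1=1
a_1=13:  p_1=13·20+1=261,  q_1=13·1+0=13
a_2=2:  p_2=2·261+20=542,  q_2=2·13+1=27
…
a_6=3:  p_6=3·3754+2951=14213,  q_6=3·187+147=708
a_7=1:  p_7=1·14213+3754=17967,  q_7=1·708+187=895
a_8=2:  p_8=2·17967+14213=50147,  q_8=2·895+708=2498
a_9=13:  p_9=13·50147+17967=669878,  q_9=13·2498+895=33369
fundamental: x₁=669878, y₁=33369  (since 448736534884 − 403·1113490161 = 1)

669878 33369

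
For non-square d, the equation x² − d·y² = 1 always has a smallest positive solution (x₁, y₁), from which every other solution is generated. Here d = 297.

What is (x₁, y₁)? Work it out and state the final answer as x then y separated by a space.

[17; 4,3,1,1,2,1,1,3,4,34] for √297; ℓ=10 ⇒ convergent index 9
step 0: (17, 1)  from 17·(1,0) + (0,1)
step 1: (69, 4)  from 4·(17,1) + (1,0)
…
step 4: (517, 30)  from 1·(293,17) + (224,13)
…
step 6: (1844, 107)  from 1·(1327,77) + (517,30)
step 7: (3171, 184)  from 1·(1844,107) + (1327,77)
step 8: (11357, 659)  from 3·(3171,184) + (1844,107)
step 9: (48599, 2820)  from 4·(11357,659) + (3171,184)
(x₁, y₁) = (48599, 2820);  48599² − 297·2820² = 1 ✓

48599 2820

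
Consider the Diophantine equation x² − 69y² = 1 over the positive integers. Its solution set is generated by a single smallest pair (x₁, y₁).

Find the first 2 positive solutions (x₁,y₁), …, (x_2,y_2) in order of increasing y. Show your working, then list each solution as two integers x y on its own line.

d=69: √d = [8; 3,3,1,4,1,3,3,16] (ℓ=8, even), read p_7/q_7
a_0=8:  p_0=8·1+0=8,  q_0=8·0+1=1
…
a_6=3:  p_6=3·623+515=2384,  q_6=3·75+62=287
a_7=3:  p_7=3·2384+623=7775,  q_7=3·287+75=936
fundamental: x₁=7775, y₁=936  (since 60450625 − 69·876096 = 1)
(7775+936√69)^2 = 120901249 + 14554800√69

7775 936
120901249 14554800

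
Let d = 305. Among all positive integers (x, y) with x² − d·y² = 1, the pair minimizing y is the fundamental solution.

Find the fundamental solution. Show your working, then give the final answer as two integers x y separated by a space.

489 28

√305 → a₀=17, period (2,6,2,34); ℓ=4 even so k=3
a_0=17:  p_0=17·1+0=17,  q_0=17·0+1=1
a_1=2:  p_1=2·17+1=35,  q_1=2·1+0=2
a_2=6:  p_2=6·35+17=227,  q_2=6·2+1=13
a_3=2:  p_3=2·227+35=489,  q_3=2·13+2=28
(x₁, y₁) = (489, 28);  489² − 305·28² = 1 ✓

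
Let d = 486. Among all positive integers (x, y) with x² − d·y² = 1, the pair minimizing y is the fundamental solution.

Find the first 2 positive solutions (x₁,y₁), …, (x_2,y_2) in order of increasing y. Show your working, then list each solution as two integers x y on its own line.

485 22
470449 21340

d=486: √d = [22; 22,44] (ℓ=2, even), read p_1/q_1
a_0=22:  p_0=22·1+0=22,  q_0=22·0+1=1
a_1=22:  p_1=22·22+1=485,  q_1=22·1+0=22
(x₁, y₁) = (485, 22);  485² − 486·22² = 1 ✓
k=2:  x_2 = 485·485+486·22·22 = 470449,  y_2 = 485·22+22·485 = 21340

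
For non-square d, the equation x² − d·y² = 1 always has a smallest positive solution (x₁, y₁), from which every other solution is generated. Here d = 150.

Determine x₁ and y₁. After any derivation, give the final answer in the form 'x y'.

49 4

[12; 4,24] for √150; ℓ=2 ⇒ convergent index 1
a_0=12:  p_0=12·1+0=12,  q_0=12·0+1=1
a_1=4:  p_1=4·12+1=49,  q_1=4·1+0=4
(x₁, y₁) = (49, 4);  49² − 150·4² = 1 ✓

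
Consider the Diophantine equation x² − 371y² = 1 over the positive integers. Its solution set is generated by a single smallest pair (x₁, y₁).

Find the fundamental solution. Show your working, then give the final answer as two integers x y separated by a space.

1695 88

√371 → a₀=19, period (3,1,4,1,3,38); ℓ=6 even so k=5
k=0  a_k=19  p_k/q_k = 19/1
k=1  a_k=3  p_k/q_k = 58/3
…
k=3  a_k=4  p_k/q_k = 366/19
k=4  a_k=1  p_k/q_k = 443/23
k=5  a_k=3  p_k/q_k = 1695/88
fundamental: x₁=1695, y₁=88  (since 2873025 − 371·7744 = 1)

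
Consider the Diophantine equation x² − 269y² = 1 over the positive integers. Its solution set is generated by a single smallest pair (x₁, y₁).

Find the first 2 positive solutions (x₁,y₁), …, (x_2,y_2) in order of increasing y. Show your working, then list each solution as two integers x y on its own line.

13449 820
361751201 22056360

[16; 2,2,32] for √269; ℓ=3 ⇒ convergent index 5
k=0  a_k=16  p_k/q_k = 16/1
…
k=2  a_k=2  p_k/q_k = 82/5
…
k=4  a_k=2  p_k/q_k = 5396/329
k=5  a_k=2  p_k/q_k = 13449/820
(x₁, y₁) = (13449, 820);  13449² − 269·820² = 1 ✓
(x_2, y_2) = (13449·13449 + 269·820·820, 13449·820 + 820·13449) = (361751201, 22056360)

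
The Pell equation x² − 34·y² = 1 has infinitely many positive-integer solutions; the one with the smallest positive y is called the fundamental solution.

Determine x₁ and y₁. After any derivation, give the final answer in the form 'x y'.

√34 = [5; 1,4,1,10, …], period ℓ=4 (even) → k=3
i=0: a=5 ⇒ p=5, q=1
…
i=2: a=4 ⇒ p=29, q=5
i=3: a=1 ⇒ p=35, q=6
(x₁, y₁) = (35, 6);  35² − 34·6² = 1 ✓

35 6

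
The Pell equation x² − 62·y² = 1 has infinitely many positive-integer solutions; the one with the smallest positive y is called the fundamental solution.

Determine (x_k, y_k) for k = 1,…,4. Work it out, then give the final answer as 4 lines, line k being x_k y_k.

[7; 1,6,1,14] for √62; ℓ=4 ⇒ convergent index 3
a_0=7:  p_0=7·1+0=7,  q_0=7·0+1=1
a_1=1:  p_1=1·7+1=8,  q_1=1·1+0=1
a_2=6:  p_2=6·8+7=55,  q_2=6·1+1=7
a_3=1:  p_3=1·55+8=63,  q_3=1·7+1=8
fundamental: x₁=63, y₁=8  (since 3969 − 62·64 = 1)
n=2: (63,8)∘(63,8) = (63·63+62·8·8, 63·8+8·63) = (7937,1008)
n=3: (7937,1008)∘(63,8) = (63·7937+62·8·1008, 63·1008+8·7937) = (999999,127000)
n=4: (999999,127000)∘(63,8) = (63·999999+62·8·127000, 63·127000+8·999999) = (125991937,16000992)

63 8
7937 1008
999999 127000
125991937 16000992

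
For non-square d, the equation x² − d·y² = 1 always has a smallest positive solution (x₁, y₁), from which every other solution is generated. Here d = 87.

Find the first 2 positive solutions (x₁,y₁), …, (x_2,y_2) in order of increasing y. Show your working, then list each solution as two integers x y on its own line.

28 3
1567 168

[9; 3,18] for √87; ℓ=2 ⇒ convergent index 1
step 0: (9, 1)  from 9·(1,0) + (0,1)
step 1: (28, 3)  from 3·(9,1) + (1,0)
fundamental: x₁=28, y₁=3  (since 784 − 87·9 = 1)
(28+3√87)^2 = 1567 + 168√87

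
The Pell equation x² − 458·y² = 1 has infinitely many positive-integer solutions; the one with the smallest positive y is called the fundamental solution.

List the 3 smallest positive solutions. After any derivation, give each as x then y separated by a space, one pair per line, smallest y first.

22899 1070
1048728401 49003860
48029663286099 2244278779210

√458 = [21; 2,2,42, …], period ℓ=3 (odd) → k=5
step 0: (21, 1)  from 21·(1,0) + (0,1)
step 1: (43, 2)  from 2·(21,1) + (1,0)
step 2: (107, 5)  from 2·(43,2) + (21,1)
…
step 4: (9181, 429)  from 2·(4537,212) + (107,5)
step 5: (22899, 1070)  from 2·(9181,429) + (4537,212)
(x₁, y₁) = (22899, 1070);  22899² − 458·1070² = 1 ✓
n=2: (22899,1070)∘(22899,1070) = (22899·22899+458·1070·1070, 22899·1070+1070·22899) = (1048728401,49003860)
n=3: (1048728401,49003860)∘(22899,1070) = (22899·1048728401+458·1070·49003860, 22899·49003860+1070·1048728401) = (48029663286099,2244278779210)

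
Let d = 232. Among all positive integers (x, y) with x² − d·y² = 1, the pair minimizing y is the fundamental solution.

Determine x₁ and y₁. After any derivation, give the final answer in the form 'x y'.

19603 1287

[15; 4,3,7,3,4,30] for √232; ℓ=6 ⇒ convergent index 5
step 0: (15, 1)  from 15·(1,0) + (0,1)
step 1: (61, 4)  from 4·(15,1) + (1,0)
step 2: (198, 13)  from 3·(61,4) + (15,1)
step 3: (1447, 95)  from 7·(198,13) + (61,4)
step 4: (4539, 298)  from 3·(1447,95) + (198,13)
step 5: (19603, 1287)  from 4·(4539,298) + (1447,95)
(x₁, y₁) = (19603, 1287);  19603² − 232·1287² = 1 ✓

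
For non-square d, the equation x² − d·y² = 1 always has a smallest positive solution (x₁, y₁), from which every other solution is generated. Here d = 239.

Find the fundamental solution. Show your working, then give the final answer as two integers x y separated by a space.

6195120 400729

d=239: √d = [15; 2,5,1,2,4,15,4,2,1,5,2,30] (ℓ=12, even), read p_11/q_11
step 0: (15, 1)  from 15·(1,0) + (0,1)
step 1: (31, 2)  from 2·(15,1) + (1,0)
step 2: (170, 11)  from 5·(31,2) + (15,1)
step 3: (201, 13)  from 1·(170,11) + (31,2)
…
step 7: (154117, 9969)  from 4·(37907,2452) + (2489,161)
step 8: (346141, 22390)  from 2·(154117,9969) + (37907,2452)
step 9: (500258, 32359)  from 1·(346141,22390) + (154117,9969)
step 10: (2847431, 184185)  from 5·(500258,32359) + (346141,22390)
step 11: (6195120, 400729)  from 2·(2847431,184185) + (500258,32359)
→ (6195120, 400729).  Check: 6195120²=38379511814400, 239·400729²=38379511814399, difference 1.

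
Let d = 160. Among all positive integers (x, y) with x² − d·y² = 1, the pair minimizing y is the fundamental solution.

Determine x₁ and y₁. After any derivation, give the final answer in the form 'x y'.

721 57

[12; 1,1,1,5,1,1,1,24] for √160; ℓ=8 ⇒ convergent index 7
a_0=12:  p_0=12·1+0=12,  q_0=12·0+1=1
a_1=1:  p_1=1·12+1=13,  q_1=1·1+0=1
a_2=1:  p_2=1·13+12=25,  q_2=1·1+1=2
…
a_5=1:  p_5=1·215+38=253,  q_5=1·17+3=20
a_6=1:  p_6=1·253+215=468,  q_6=1·20+17=37
a_7=1:  p_7=1·468+253=721,  q_7=1·37+20=57
fundamental: x₁=721, y₁=57  (since 519841 − 160·3249 = 1)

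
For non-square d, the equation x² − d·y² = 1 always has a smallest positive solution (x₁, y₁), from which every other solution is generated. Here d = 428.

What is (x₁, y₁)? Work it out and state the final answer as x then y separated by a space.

1850887 89466

[20; 1,2,4,1,5,10,5,1,4,2,1,40] for √428; ℓ=12 ⇒ convergent index 11
step 0: (20, 1)  from 20·(1,0) + (0,1)
step 1: (21, 1)  from 1·(20,1) + (1,0)
…
step 4: (331, 16)  from 1·(269,13) + (62,3)
step 5: (1924, 93)  from 5·(331,16) + (269,13)
step 6: (19571, 946)  from 10·(1924,93) + (331,16)
…
step 8: (119350, 5769)  from 1·(99779,4823) + (19571,946)
step 9: (577179, 27899)  from 4·(119350,5769) + (99779,4823)
step 10: (1273708, 61567)  from 2·(577179,27899) + (119350,5769)
step 11: (1850887, 89466)  from 1·(1273708,61567) + (577179,27899)
fundamental: x₁=1850887, y₁=89466  (since 3425782686769 − 428·8004165156 = 1)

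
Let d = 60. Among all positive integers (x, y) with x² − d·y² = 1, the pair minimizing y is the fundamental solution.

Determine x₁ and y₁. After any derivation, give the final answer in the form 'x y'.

[7; 1,2,1,14] for √60; ℓ=4 ⇒ convergent index 3
k=0  a_k=7  p_k/q_k = 7/1
k=1  a_k=1  p_k/q_k = 8/1
k=2  a_k=2  p_k/q_k = 23/3
k=3  a_k=1  p_k/q_k = 31/4
fundamental: x₁=31, y₁=4  (since 961 − 60·16 = 1)

31 4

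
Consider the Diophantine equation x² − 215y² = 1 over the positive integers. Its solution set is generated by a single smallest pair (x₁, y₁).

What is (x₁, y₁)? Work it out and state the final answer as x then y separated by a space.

√215 → a₀=14, period (1,1,1,28); ℓ=4 even so k=3
a_0=14:  p_0=14·1+0=14,  q_0=14·0+1=1
a_1=1:  p_1=1·14+1=15,  q_1=1·1+0=1
a_2=1:  p_2=1·15+14=29,  q_2=1·1+1=2
a_3=1:  p_3=1·29+15=44,  q_3=1·2+1=3
(x₁, y₁) = (44, 3);  44² − 215·3² = 1 ✓

44 3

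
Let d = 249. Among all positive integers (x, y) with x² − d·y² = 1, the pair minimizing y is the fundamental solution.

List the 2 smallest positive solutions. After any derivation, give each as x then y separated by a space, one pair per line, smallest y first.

8553815 542076
146335502108449 9273635639880

[15; 1,3,1,1,5,…,3,1,30] for √249; ℓ=16 ⇒ convergent index 15
i=0: a=15 ⇒ p=15, q=1
…
i=2: a=3 ⇒ p=63, q=4
…
i=4: a=1 ⇒ p=142, q=9
…
i=7: a=3 ⇒ p=3582, q=227
…
i=9: a=3 ⇒ p=113835, q=7214
…
i=11: a=5 ⇒ p=866765, q=54929
i=12: a=1 ⇒ p=1017351, q=64472
i=13: a=1 ⇒ p=1884116, q=119401
i=14: a=3 ⇒ p=6669699, q=422675
i=15: a=1 ⇒ p=8553815, q=542076
fundamental: x₁=8553815, y₁=542076  (since 73167751054225 − 249·293846389776 = 1)
k=2:  x_2 = 8553815·8553815+249·542076·542076 = 146335502108449,  y_2 = 8553815·542076+542076·8553815 = 9273635639880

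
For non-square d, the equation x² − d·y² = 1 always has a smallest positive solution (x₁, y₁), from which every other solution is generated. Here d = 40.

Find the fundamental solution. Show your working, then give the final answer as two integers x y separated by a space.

19 3

√40 = [6; 3,12, …], period ℓ=2 (even) → k=1
k=0  a_k=6  p_k/q_k = 6/1
k=1  a_k=3  p_k/q_k = 19/3
(x₁, y₁) = (19, 3);  19² − 40·3² = 1 ✓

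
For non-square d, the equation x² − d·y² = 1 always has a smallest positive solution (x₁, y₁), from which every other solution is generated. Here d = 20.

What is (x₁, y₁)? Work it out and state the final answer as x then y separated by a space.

d=20: √d = [4; 2,8] (ℓ=2, even), read p_1/q_1
a_0=4:  p_0=4·1+0=4,  q_0=4·0+1=1
a_1=2:  p_1=2·4+1=9,  q_1=2·1+0=2
fundamental: x₁=9, y₁=2  (since 81 − 20·4 = 1)

9 2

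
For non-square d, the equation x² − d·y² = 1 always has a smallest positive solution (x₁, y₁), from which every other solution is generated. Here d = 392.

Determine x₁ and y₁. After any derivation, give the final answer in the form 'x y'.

[19; 1,3,1,38] for √392; ℓ=4 ⇒ convergent index 3
step 0: (19, 1)  from 19·(1,0) + (0,1)
step 1: (20, 1)  from 1·(19,1) + (1,0)
step 2: (79, 4)  from 3·(20,1) + (19,1)
step 3: (99, 5)  from 1·(79,4) + (20,1)
fundamental: x₁=99, y₁=5  (since 9801 − 392·25 = 1)

99 5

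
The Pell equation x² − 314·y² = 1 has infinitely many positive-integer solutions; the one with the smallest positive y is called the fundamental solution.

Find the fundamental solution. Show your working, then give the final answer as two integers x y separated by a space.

√314 → a₀=17, period (1,2,1,1,2,1,34); ℓ=7 odd so k=13
step 0: (17, 1)  from 17·(1,0) + (0,1)
step 1: (18, 1)  from 1·(17,1) + (1,0)
step 2: (53, 3)  from 2·(18,1) + (17,1)
…
step 4: (124, 7)  from 1·(71,4) + (53,3)
…
step 6: (443, 25)  from 1·(319,18) + (124,7)
…
step 9: (47029, 2654)  from 2·(15824,893) + (15381,868)
…
step 11: (109882, 6201)  from 1·(62853,3547) + (47029,2654)
step 12: (282617, 15949)  from 2·(109882,6201) + (62853,3547)
step 13: (392499, 22150)  from 1·(282617,15949) + (109882,6201)
→ (392499, 22150).  Check: 392499²=154055465001, 314·22150²=154055465000, difference 1.

392499 22150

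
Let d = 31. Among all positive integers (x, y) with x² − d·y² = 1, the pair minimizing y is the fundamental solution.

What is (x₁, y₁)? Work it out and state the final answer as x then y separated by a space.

√31 = [5; 1,1,3,5,3,1,1,10, …], period ℓ=8 (even) → k=7
i=0: a=5 ⇒ p=5, q=1
…
i=3: a=3 ⇒ p=39, q=7
…
i=6: a=1 ⇒ p=863, q=155
i=7: a=1 ⇒ p=1520, q=273
fundamental: x₁=1520, y₁=273  (since 2310400 − 31·74529 = 1)

1520 273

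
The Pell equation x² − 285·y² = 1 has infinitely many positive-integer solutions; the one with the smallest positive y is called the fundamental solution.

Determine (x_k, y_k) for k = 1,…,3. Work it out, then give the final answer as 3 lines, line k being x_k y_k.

√285 = [16; 1,7,2,7,1,32, …], period ℓ=6 (even) → k=5
i=0: a=16 ⇒ p=16, q=1
…
i=2: a=7 ⇒ p=135, q=8
…
i=4: a=7 ⇒ p=2144, q=127
i=5: a=1 ⇒ p=2431, q=144
→ (2431, 144).  Check: 2431²=5909761, 285·144²=5909760, difference 1.
n=2: (2431,144)∘(2431,144) = (2431·2431+285·144·144, 2431·144+144·2431) = (11819521,700128)
n=3: (11819521,700128)∘(2431,144) = (2431·11819521+285·144·700128, 2431·700128+144·11819521) = (57466508671,3404022192)

2431 144
11819521 700128
57466508671 3404022192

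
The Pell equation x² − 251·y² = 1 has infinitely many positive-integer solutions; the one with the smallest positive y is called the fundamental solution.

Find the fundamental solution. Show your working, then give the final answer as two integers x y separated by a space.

3674890 231957

√251 = [15; 1,5,2,1,2,…,5,1,30, …], period ℓ=14 (even) → k=13
i=0: a=15 ⇒ p=15, q=1
i=1: a=1 ⇒ p=16, q=1
…
i=4: a=1 ⇒ p=301, q=19
…
i=6: a=2 ⇒ p=1917, q=121
…
i=11: a=2 ⇒ p=577033, q=36422
i=12: a=5 ⇒ p=3097857, q=195535
i=13: a=1 ⇒ p=3674890, q=231957
(x₁, y₁) = (3674890, 231957);  3674890² − 251·231957² = 1 ✓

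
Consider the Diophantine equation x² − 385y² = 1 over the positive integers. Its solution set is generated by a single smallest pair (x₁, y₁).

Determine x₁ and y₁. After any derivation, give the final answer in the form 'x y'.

√385 = [19; 1,1,1,1,1,…,1,1,38, …], period ℓ=16 (even) → k=15
a_0=19:  p_0=19·1+0=19,  q_0=19·0+1=1
…
a_3=1:  p_3=1·39+20=59,  q_3=1·2+1=3
…
a_6=3:  p_6=3·157+98=569,  q_6=3·8+5=29
…
a_8=2:  p_8=2·726+569=2021,  q_8=2·37+29=103
a_9=1:  p_9=1·2021+726=2747,  q_9=1·103+37=140
a_10=3:  p_10=3·2747+2021=10262,  q_10=3·140+103=523
…
a_12=1:  p_12=1·13009+10262=23271,  q_12=1·663+523=1186
…
a_14=1:  p_14=1·36280+23271=59551,  q_14=1·1849+1186=3035
a_15=1:  p_15=1·59551+36280=95831,  q_15=1·3035+1849=4884
→ (95831, 4884).  Check: 95831²=9183580561, 385·4884²=9183580560, difference 1.

95831 4884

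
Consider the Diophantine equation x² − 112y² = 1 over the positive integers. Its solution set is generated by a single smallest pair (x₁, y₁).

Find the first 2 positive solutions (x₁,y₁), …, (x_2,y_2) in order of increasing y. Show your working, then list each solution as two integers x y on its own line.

127 12
32257 3048

d=112: √d = [10; 1,1,2,1,1,20] (ℓ=6, even), read p_5/q_5
k=0  a_k=10  p_k/q_k = 10/1
…
k=4  a_k=1  p_k/q_k = 74/7
k=5  a_k=1  p_k/q_k = 127/12
fundamental: x₁=127, y₁=12  (since 16129 − 112·144 = 1)
(x_2, y_2) = (127·127 + 112·12·12, 127·12 + 12·127) = (32257, 3048)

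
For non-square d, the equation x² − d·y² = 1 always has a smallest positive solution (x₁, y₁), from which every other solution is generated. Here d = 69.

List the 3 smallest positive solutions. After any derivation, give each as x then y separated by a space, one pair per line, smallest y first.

7775 936
120901249 14554800
1880014414175 226327139064

√69 = [8; 3,3,1,4,1,3,3,16, …], period ℓ=8 (even) → k=7
step 0: (8, 1)  from 8·(1,0) + (0,1)
…
step 2: (83, 10)  from 3·(25,3) + (8,1)
step 3: (108, 13)  from 1·(83,10) + (25,3)
step 4: (515, 62)  from 4·(108,13) + (83,10)
step 5: (623, 75)  from 1·(515,62) + (108,13)
step 6: (2384, 287)  from 3·(623,75) + (515,62)
step 7: (7775, 936)  from 3·(2384,287) + (623,75)
→ (7775, 936).  Check: 7775²=60450625, 69·936²=60450624, difference 1.
(x_2, y_2) = (7775·7775 + 69·936·936, 7775·936 + 936·7775) = (120901249, 14554800)
(x_3, y_3) = (7775·120901249 + 69·936·14554800, 7775·14554800 + 936·120901249) = (1880014414175, 226327139064)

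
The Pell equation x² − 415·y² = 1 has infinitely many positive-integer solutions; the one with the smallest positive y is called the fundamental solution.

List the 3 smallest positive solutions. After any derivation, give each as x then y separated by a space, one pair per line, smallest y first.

[20; 2,1,2,4,6,…,1,2,40] for √415; ℓ=16 ⇒ convergent index 15
i=0: a=20 ⇒ p=20, q=1
…
i=2: a=1 ⇒ p=61, q=3
…
i=8: a=3 ⇒ p=33939, q=1666
…
i=10: a=1 ⇒ p=77473, q=3803
…
i=12: a=4 ⇒ p=2110961, q=103623
…
i=14: a=1 ⇒ p=6841255, q=335824
i=15: a=2 ⇒ p=18412804, q=903849
(x₁, y₁) = (18412804, 903849);  18412804² − 415·903849² = 1 ✓
(18412804+903849√415)^2 = 678062702284831 + 33284788965192√415
(18412804+903849√415)^3 = 24970071273761872339444 + 1225732590794885332887√415

18412804 903849
678062702284831 33284788965192
24970071273761872339444 1225732590794885332887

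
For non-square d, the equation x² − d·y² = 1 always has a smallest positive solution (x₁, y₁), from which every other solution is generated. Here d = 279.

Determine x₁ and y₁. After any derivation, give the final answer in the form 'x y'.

[16; 1,2,2,1,2,2,1,32] for √279; ℓ=8 ⇒ convergent index 7
a_0=16:  p_0=16·1+0=16,  q_0=16·0+1=1
…
a_2=2:  p_2=2·17+16=50,  q_2=2·1+1=3
a_3=2:  p_3=2·50+17=117,  q_3=2·3+1=7
a_4=1:  p_4=1·117+50=167,  q_4=1·7+3=10
…
a_6=2:  p_6=2·451+167=1069,  q_6=2·27+10=64
a_7=1:  p_7=1·1069+451=1520,  q_7=1·64+27=91
(x₁, y₁) = (1520, 91);  1520² − 279·91² = 1 ✓

1520 91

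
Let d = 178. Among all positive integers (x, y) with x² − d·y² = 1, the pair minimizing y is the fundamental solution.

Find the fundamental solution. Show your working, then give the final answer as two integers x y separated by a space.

[13; 2,1,12,1,2,26] for √178; ℓ=6 ⇒ convergent index 5
i=0: a=13 ⇒ p=13, q=1
i=1: a=2 ⇒ p=27, q=2
…
i=3: a=12 ⇒ p=507, q=38
i=4: a=1 ⇒ p=547, q=41
i=5: a=2 ⇒ p=1601, q=120
→ (1601, 120).  Check: 1601²=2563201, 178·120²=2563200, difference 1.

1601 120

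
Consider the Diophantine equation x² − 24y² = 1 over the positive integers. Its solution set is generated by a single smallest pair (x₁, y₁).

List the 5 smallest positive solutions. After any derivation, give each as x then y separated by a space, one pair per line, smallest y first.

d=24: √d = [4; 1,8] (ℓ=2, even), read p_1/q_1
k=0  a_k=4  p_k/q_k = 4/1
k=1  a_k=1  p_k/q_k = 5/1
(x₁, y₁) = (5, 1);  5² − 24·1² = 1 ✓
(x_2, y_2) = (5·5 + 24·1·1, 5·1 + 1·5) = (49, 10)
(x_3, y_3) = (5·49 + 24·1·10, 5·10 + 1·49) = (485, 99)
(x_4, y_4) = (5·485 + 24·1·99, 5·99 + 1·485) = (4801, 980)
(x_5, y_5) = (5·4801 + 24·1·980, 5·980 + 1·4801) = (47525, 9701)

5 1
49 10
485 99
4801 980
47525 9701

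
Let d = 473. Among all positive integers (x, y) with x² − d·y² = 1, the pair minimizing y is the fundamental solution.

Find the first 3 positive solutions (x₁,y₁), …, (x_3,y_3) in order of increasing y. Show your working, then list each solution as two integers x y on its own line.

d=473: √d = [21; 1,2,1,42] (ℓ=4, even), read p_3/q_3
step 0: (21, 1)  from 21·(1,0) + (0,1)
step 1: (22, 1)  from 1·(21,1) + (1,0)
step 2: (65, 3)  from 2·(22,1) + (21,1)
step 3: (87, 4)  from 1·(65,3) + (22,1)
fundamental: x₁=87, y₁=4  (since 7569 − 473·16 = 1)
k=2:  x_2 = 87·87+473·4·4 = 15137,  y_2 = 87·4+4·87 = 696
k=3:  x_3 = 87·15137+473·4·696 = 2633751,  y_3 = 87·696+4·15137 = 121100

87 4
15137 696
2633751 121100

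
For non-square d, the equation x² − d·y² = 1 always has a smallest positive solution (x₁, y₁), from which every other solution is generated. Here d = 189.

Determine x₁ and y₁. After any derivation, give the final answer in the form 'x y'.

55 4

√189 → a₀=13, period (1,2,1,26); ℓ=4 even so k=3
a_0=13:  p_0=13·1+0=13,  q_0=13·0+1=1
a_1=1:  p_1=1·13+1=14,  q_1=1·1+0=1
a_2=2:  p_2=2·14+13=41,  q_2=2·1+1=3
a_3=1:  p_3=1·41+14=55,  q_3=1·3+1=4
→ (55, 4).  Check: 55²=3025, 189·4²=3024, difference 1.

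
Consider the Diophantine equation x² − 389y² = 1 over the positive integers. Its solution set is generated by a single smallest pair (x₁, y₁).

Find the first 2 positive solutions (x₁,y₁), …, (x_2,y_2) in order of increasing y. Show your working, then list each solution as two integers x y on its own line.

3287049 166660
21609382256801 1095639172680

d=389: √d = [19; 1,2,1,1,1,1,2,1,38] (ℓ=9, odd), read p_17/q_17
k=0  a_k=19  p_k/q_k = 19/1
k=1  a_k=1  p_k/q_k = 20/1
…
k=3  a_k=1  p_k/q_k = 79/4
…
k=5  a_k=1  p_k/q_k = 217/11
k=6  a_k=1  p_k/q_k = 355/18
k=7  a_k=2  p_k/q_k = 927/47
k=8  a_k=1  p_k/q_k = 1282/65
…
k=10  a_k=1  p_k/q_k = 50925/2582
…
k=12  a_k=1  p_k/q_k = 202418/10263
k=13  a_k=1  p_k/q_k = 353911/17944
k=14  a_k=1  p_k/q_k = 556329/28207
k=15  a_k=1  p_k/q_k = 910240/46151
k=16  a_k=2  p_k/q_k = 2376809/120509
k=17  a_k=1  p_k/q_k = 3287049/166660
fundamental: x₁=3287049, y₁=166660  (since 10804691128401 − 389·27775555600 = 1)
(3287049+166660√389)^2 = 21609382256801 + 1095639172680√389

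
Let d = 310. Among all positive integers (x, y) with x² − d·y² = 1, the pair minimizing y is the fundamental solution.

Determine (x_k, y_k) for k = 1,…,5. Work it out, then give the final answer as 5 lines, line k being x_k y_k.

848719 48204
1440647881921 81823301352
2445410459391369679 138889981000287972
4150932639366927117300481 235757131569084991314384
7045950797499272621676902497999 400183113896225599505705060220

√310 = [17; 1,1,1,1,5,…,1,1,34, …], period ℓ=16 (even) → k=15
i=0: a=17 ⇒ p=17, q=1
i=1: a=1 ⇒ p=18, q=1
i=2: a=1 ⇒ p=35, q=2
…
i=4: a=1 ⇒ p=88, q=5
i=5: a=5 ⇒ p=493, q=28
i=6: a=3 ⇒ p=1567, q=89
i=7: a=1 ⇒ p=2060, q=117
…
i=9: a=1 ⇒ p=7747, q=440
i=10: a=3 ⇒ p=28928, q=1643
i=11: a=5 ⇒ p=152387, q=8655
i=12: a=1 ⇒ p=181315, q=10298
…
i=14: a=1 ⇒ p=515017, q=29251
i=15: a=1 ⇒ p=848719, q=48204
→ (848719, 48204).  Check: 848719²=720323940961, 310·48204²=720323940960, difference 1.
(x_2, y_2) = (848719·848719 + 310·48204·48204, 848719·48204 + 48204·848719) = (1440647881921, 81823301352)
(x_3, y_3) = (848719·1440647881921 + 310·48204·81823301352, 848719·81823301352 + 48204·1440647881921) = (2445410459391369679, 138889981000287972)
(x_4, y_4) = (848719·2445410459391369679 + 310·48204·138889981000287972, 848719·138889981000287972 + 48204·2445410459391369679) = (4150932639366927117300481, 235757131569084991314384)
(x_5, y_5) = (848719·4150932639366927117300481 + 310·48204·235757131569084991314384, 848719·235757131569084991314384 + 48204·4150932639366927117300481) = (7045950797499272621676902497999, 400183113896225599505705060220)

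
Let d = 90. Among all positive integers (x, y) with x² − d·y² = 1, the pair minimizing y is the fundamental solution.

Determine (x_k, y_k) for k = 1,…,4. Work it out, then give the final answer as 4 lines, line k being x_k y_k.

√90 → a₀=9, period (2,18); ℓ=2 even so k=1
a_0=9:  p_0=9·1+0=9,  q_0=9·0+1=1
a_1=2:  p_1=2·9+1=19,  q_1=2·1+0=2
→ (19, 2).  Check: 19²=361, 90·2²=360, difference 1.
(x_2, y_2) = (19·19 + 90·2·2, 19·2 + 2·19) = (721, 76)
(x_3, y_3) = (19·721 + 90·2·76, 19·76 + 2·721) = (27379, 2886)
(x_4, y_4) = (19·27379 + 90·2·2886, 19·2886 + 2·27379) = (1039681, 109592)

19 2
721 76
27379 2886
1039681 109592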